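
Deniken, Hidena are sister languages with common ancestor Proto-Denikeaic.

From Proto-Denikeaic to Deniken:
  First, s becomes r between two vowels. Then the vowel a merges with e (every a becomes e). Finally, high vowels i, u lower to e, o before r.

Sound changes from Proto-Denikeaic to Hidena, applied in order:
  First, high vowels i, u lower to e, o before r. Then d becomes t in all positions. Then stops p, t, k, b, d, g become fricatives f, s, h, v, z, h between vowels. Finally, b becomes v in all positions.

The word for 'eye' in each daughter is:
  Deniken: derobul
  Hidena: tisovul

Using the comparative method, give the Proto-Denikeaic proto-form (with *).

*disobul

Position 2: Deniken has e, Hidena has i. Hidena preserves i here (none of its changes turn any other segment into i), so the proto-segment is *i.
Position 3: Deniken has r, Hidena has s. Taking the neighbouring segments as reconstructed: Deniken r could go back to *s or *r; Hidena s could go back to *t or *d or *s — the one source consistent with every daughter is *s.
Continuing position by position gives *disobul; check it forward:
Deniken: *disobul > dirobul > derobul  (by rhotacism, pre-rhotic lowering)
Hidena: start from *disobul.
  rule 1: no change — disobul
  rule 2 (unconditioned shift): disobul → tisobul
  rule 3 (intervocalic lenition): tisobul → tisovul
  rule 4: no change — tisovul
  ⇒ Hidena tisovul
Only *disobul yields all of Deniken derobul, Hidena tisovul.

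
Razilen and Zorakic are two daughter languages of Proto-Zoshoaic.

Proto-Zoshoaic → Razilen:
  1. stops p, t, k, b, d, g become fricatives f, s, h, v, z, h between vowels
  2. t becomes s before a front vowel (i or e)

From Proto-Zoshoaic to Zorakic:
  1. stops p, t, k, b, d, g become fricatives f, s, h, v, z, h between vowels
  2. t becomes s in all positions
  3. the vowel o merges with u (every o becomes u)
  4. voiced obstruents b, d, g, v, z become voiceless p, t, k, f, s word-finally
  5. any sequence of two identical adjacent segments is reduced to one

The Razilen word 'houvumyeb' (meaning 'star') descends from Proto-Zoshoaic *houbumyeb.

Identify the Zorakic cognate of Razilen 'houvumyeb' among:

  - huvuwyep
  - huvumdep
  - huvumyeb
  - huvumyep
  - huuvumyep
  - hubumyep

Zorakic: *houbumyeb > houvumyeb > huuvumyeb > huuvumyep > huvumyep  (by intervocalic lenition, vowel merger, final devoicing, degemination)

huvumyep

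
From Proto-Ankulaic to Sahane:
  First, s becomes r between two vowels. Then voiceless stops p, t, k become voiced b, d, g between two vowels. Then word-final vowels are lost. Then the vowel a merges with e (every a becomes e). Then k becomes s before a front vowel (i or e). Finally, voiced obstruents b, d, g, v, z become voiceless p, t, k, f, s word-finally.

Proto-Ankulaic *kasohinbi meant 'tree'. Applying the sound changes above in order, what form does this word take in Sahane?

Sahane: *kasohinbi
  kasohinbi → karohinbi   [rhotacism]
  karohinbi (rule 2 does not apply)
  karohinbi → karohinb   [apocope]
  karohinb → kerohinb   [vowel merger]
  kerohinb → serohinb   [palatalisation]
  serohinb → serohinp   [final devoicing]
  giving Sahane serohinp.

serohinp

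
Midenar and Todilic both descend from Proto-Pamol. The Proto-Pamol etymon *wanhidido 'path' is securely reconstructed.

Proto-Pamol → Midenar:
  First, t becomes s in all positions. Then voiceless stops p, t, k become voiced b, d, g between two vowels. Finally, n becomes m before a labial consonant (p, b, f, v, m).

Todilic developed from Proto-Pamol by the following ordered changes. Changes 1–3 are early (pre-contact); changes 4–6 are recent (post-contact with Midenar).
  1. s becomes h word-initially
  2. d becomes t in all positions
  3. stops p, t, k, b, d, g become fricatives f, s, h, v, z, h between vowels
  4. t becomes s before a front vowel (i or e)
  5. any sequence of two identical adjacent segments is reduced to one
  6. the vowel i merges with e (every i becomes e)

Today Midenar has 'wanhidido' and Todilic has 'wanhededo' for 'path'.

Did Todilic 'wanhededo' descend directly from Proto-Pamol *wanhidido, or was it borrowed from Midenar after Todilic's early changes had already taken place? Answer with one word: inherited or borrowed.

borrowed

If inherited, *wanhidido would pass through all of Todilic's changes:
Todilic: *wanhidido > wanhitito > wanhisiso > wanheseso  (by unconditioned shift, intervocalic lenition, vowel merger)
If borrowed from Midenar 'wanhidido' after the early changes, it would undergo only the recent ones:
  rule 4 (palatalisation): no change (wanhidido)
  rule 5 (degemination): no change (wanhidido)
  rule 6 (vowel merger): wanhidido → wanhededo
  ⇒ as a loan: wanhededo
Todilic 'wanhededo' matches the loan outcome 'wanhededo', not the inherited 'wanheseso' — it skipped the early Todilic changes, so it was borrowed from Midenar.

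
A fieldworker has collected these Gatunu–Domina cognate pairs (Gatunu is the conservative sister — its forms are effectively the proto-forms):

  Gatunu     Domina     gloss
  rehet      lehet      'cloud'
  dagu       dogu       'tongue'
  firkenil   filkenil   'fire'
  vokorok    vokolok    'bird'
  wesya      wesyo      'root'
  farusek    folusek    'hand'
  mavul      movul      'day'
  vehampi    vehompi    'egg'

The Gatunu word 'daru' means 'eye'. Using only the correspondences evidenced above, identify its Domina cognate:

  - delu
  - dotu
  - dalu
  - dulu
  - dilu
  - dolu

farusek ~ folusek — Gatunu a corresponds to Domina o after a consonant, before r.
farusek ~ folusek — Gatunu r corresponds to Domina l between vowels (before a back vowel).
Applying these to Gatunu 'daru':
  daru → doru   (a→o after a consonant, before r)
  doru → dolu   (r→l between vowels (before a back vowel))
So the Domina cognate is 'dolu'.

dolu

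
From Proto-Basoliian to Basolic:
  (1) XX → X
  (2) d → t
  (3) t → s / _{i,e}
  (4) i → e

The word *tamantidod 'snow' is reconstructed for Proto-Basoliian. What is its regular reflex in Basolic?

Basolic: start from *tamantidod.
  rule 1: no change — tamantidod
  rule 2 (unconditioned shift): tamantidod → tamantitot
  rule 3 (palatalisation): tamantitot → tamansitot
  rule 4 (vowel merger): tamansitot → tamansetot
  ⇒ Basolic tamansetot

tamansetot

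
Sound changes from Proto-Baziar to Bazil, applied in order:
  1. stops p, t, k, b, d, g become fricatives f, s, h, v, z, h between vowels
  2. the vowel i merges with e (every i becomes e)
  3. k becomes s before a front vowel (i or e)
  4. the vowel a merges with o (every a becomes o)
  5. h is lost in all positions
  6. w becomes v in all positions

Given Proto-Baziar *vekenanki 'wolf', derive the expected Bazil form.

Bazil: *vekenanki > vehenanki > vehenanke > vehenanse > vehenonse > veenonse  (by intervocalic lenition, vowel merger, palatalisation, vowel merger, h-loss)

veenonse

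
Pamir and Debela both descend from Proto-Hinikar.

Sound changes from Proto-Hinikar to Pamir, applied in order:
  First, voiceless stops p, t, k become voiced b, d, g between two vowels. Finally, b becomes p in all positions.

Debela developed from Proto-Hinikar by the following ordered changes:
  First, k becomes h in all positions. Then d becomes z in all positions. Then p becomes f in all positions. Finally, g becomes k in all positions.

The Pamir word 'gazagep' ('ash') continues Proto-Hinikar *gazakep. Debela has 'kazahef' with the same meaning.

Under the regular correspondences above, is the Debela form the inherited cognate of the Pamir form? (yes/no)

Derive the expected Debela reflex of *gazakep:
Debela: start from *gazakep.
  rule 1 (unconditioned shift): gazakep → gazahep
  rule 2: no change — gazahep
  rule 3 (unconditioned shift): gazahep → gazahef
  rule 4 (unconditioned shift): gazahef → kazahef
  ⇒ Debela kazahef
Debela 'kazahef' matches the regular reflex exactly, so the pair is cognate.

yes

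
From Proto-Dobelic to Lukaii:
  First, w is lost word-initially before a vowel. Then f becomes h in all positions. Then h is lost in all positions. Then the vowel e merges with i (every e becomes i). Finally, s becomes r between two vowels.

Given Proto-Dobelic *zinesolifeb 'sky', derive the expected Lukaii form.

Lukaii: *zinesolifeb
  zinesolifeb (rule 1 does not apply)
  zinesolifeb → zinesoliheb   [unconditioned shift]
  zinesoliheb → zinesolieb   [h-loss]
  zinesolieb → zinisoliib   [vowel merger]
  zinisoliib → ziniroliib   [rhotacism]
  giving Lukaii ziniroliib.

ziniroliib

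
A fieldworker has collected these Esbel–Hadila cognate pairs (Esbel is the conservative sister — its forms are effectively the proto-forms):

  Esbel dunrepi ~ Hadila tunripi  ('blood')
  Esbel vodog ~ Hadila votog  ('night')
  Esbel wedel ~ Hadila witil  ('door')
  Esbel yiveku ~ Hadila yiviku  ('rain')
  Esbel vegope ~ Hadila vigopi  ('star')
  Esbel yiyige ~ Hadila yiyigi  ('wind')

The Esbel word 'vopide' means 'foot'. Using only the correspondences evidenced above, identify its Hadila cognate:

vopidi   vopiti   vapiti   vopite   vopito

wedel ~ witil — Esbel d corresponds to Hadila t between vowels (before a front vowel).
vegope ~ vigopi, yiyige ~ yiyigi — Esbel e corresponds to Hadila i word-finally.
Applying these to Esbel 'vopide':
  vopide → vopite   (d→t between vowels (before a front vowel))
  vopite → vopiti   (e→i word-finally)
So the Hadila cognate is 'vopiti'.

vopiti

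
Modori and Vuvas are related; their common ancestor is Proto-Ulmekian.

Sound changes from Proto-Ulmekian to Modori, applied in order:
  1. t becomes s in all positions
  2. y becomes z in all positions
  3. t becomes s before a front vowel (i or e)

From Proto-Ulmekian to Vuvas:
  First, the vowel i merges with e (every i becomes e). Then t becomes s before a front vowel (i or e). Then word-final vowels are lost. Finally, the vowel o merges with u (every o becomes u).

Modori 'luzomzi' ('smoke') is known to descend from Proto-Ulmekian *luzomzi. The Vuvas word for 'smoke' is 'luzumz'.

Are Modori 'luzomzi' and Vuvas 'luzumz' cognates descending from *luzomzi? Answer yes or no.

yes

Derive the expected Vuvas reflex of *luzomzi:
Vuvas: *luzomzi > luzomze > luzomz > luzumz  (by vowel merger, apocope, vowel merger)
Vuvas 'luzumz' matches the regular reflex exactly, so the pair is cognate.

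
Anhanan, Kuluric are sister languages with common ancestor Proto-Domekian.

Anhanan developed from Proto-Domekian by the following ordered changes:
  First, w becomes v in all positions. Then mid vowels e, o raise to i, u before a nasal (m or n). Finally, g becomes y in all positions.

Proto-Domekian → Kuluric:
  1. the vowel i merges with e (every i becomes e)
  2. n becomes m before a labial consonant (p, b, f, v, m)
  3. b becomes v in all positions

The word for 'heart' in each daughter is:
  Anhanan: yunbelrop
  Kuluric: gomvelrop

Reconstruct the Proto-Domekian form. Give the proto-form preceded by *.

Position 4: Anhanan has b, Kuluric has v. Anhanan preserves b here (none of its changes turn any other segment into b), so the proto-segment is *b.
Position 2: Anhanan has u, Kuluric has o. Kuluric preserves o here (none of its changes turn any other segment into o), so the proto-segment is *o.
Continuing position by position gives *gonbelrop; check it forward:
Anhanan: *gonbelrop
  gonbelrop (rule 1 does not apply)
  gonbelrop → gunbelrop   [pre-nasal raising]
  gunbelrop → yunbelrop   [unconditioned shift]
  giving Anhanan yunbelrop.
Kuluric: *gonbelrop
  gonbelrop (rule 1 does not apply)
  gonbelrop → gombelrop   [nasal place assimilation]
  gombelrop → gomvelrop   [unconditioned shift]
  giving Kuluric gomvelrop.
*gonbelrop is the unique common source.

*gonbelrop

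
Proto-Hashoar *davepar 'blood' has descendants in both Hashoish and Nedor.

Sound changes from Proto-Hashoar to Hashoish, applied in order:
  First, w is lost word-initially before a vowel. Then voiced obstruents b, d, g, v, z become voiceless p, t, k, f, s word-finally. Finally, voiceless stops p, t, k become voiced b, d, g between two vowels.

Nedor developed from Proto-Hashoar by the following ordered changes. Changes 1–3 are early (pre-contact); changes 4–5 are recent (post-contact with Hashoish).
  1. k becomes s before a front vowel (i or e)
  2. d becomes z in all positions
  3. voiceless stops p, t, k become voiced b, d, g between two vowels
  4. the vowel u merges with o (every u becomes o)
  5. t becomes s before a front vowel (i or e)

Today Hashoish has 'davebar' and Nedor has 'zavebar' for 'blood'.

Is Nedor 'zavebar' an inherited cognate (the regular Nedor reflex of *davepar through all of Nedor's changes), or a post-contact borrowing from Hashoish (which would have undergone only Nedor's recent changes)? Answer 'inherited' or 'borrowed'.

If inherited, *davepar would pass through all of Nedor's changes:
Nedor: *davepar
  davepar (rule 1 does not apply)
  davepar → zavepar   [unconditioned shift]
  zavepar → zavebar   [intervocalic voicing]
  zavebar (rule 4 does not apply)
  zavebar (rule 5 does not apply)
  giving Nedor zavebar.
If borrowed from Hashoish 'davebar' after the early changes, it would undergo only the recent ones:
  rule 4 (vowel merger): no change (davebar)
  rule 5 (palatalisation): no change (davebar)
  ⇒ as a loan: davebar
Nedor 'zavebar' matches the inherited outcome exactly, so it is an inherited cognate, not a loan.

inherited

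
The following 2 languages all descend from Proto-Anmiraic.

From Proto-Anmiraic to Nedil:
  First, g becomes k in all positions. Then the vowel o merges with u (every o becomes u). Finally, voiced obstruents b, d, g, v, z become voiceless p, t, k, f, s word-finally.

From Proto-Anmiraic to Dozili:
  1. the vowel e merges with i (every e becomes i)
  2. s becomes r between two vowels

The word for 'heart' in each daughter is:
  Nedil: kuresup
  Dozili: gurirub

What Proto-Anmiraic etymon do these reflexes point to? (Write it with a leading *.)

Position 1: Nedil has k, Dozili has g. Dozili preserves g here (none of its changes turn any other segment into g), so the proto-segment is *g.
Position 4: Nedil has e, Dozili has i. Nedil preserves e here (none of its changes turn any other segment into e), so the proto-segment is *e.
Verify the candidate proto-form against each daughter:
Nedil: *guresub
  guresub → kuresub   [unconditioned shift]
  kuresub (rule 2 does not apply)
  kuresub → kuresup   [final devoicing]
  giving Nedil kuresup.
Dozili: start from *guresub.
  rule 1 (vowel merger): guresub → gurisub
  rule 2 (rhotacism): gurisub → gurirub
  ⇒ Dozili gurirub
Only *guresub yields all of Nedil kuresup, Dozili gurirub.

*guresub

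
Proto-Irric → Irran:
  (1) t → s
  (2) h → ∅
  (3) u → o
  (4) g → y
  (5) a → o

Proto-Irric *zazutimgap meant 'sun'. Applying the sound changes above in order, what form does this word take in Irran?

zozosimyop

Irran: start from *zazutimgap.
  rule 1 (unconditioned shift): zazutimgap → zazusimgap
  rule 2: no change — zazusimgap
  rule 3 (vowel merger): zazusimgap → zazosimgap
  rule 4 (unconditioned shift): zazosimgap → zazosimyap
  rule 5 (vowel merger): zazosimyap → zozosimyop
  ⇒ Irran zozosimyop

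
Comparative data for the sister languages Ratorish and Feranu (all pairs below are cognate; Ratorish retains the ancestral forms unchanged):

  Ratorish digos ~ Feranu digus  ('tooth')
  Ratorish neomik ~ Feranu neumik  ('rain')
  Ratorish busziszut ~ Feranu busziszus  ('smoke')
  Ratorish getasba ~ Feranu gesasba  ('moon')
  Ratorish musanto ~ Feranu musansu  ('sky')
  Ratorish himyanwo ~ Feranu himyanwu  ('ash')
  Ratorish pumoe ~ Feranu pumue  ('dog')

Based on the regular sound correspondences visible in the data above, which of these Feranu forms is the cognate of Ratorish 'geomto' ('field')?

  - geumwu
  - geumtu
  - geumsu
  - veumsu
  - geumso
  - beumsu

geumsu

neomik ~ neumik — Ratorish o corresponds to Feranu u after a vowel, before a nasal.
musanto ~ musansu — Ratorish t corresponds to Feranu s after a consonant, before a back vowel.
musanto ~ musansu, himyanwo ~ himyanwu — Ratorish o corresponds to Feranu u word-finally.
Applying these to Ratorish 'geomto':
  geomto → geumto   (o→u after a vowel, before a nasal)
  geumto → geumso   (t→s after a consonant, before a back vowel)
  geumso → geumsu   (o→u word-finally)
So the Feranu cognate is 'geumsu'.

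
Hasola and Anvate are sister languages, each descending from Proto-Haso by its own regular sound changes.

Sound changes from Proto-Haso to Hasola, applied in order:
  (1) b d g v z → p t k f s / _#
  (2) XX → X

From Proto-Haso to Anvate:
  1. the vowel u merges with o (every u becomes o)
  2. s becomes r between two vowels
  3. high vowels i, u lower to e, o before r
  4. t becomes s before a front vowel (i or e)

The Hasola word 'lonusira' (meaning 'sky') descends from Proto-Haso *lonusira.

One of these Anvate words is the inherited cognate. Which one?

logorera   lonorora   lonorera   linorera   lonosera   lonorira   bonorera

Anvate: *lonusira
  lonusira → lonosira   [vowel merger]
  lonosira → lonorira   [rhotacism]
  lonorira → lonorera   [pre-rhotic lowering]
  lonorera (rule 4 does not apply)
  giving Anvate lonorera.
Among the options, 'lonorera' alone shows every Anvate change applied in order.

lonorera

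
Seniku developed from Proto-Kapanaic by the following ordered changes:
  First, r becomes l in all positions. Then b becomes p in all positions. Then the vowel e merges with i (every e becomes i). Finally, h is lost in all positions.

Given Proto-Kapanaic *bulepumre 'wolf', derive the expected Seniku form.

pulipumli

Seniku: *bulepumre
  bulepumre → bulepumle   [unconditioned shift]
  bulepumle → pulepumle   [unconditioned shift]
  pulepumle → pulipumli   [vowel merger]
  pulipumli (rule 4 does not apply)
  giving Seniku pulipumli.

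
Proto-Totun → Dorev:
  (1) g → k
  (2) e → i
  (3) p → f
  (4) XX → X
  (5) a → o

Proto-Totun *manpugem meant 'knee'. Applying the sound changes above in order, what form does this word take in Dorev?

monfukim

Dorev: *manpugem > manpukem > manpukim > manfukim > monfukim  (by unconditioned shift, vowel merger, unconditioned shift, vowel merger)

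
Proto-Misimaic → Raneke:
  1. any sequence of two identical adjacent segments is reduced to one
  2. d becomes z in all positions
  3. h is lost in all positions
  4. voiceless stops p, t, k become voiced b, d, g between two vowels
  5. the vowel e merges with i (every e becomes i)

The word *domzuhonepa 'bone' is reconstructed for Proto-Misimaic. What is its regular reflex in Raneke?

Raneke: start from *domzuhonepa.
  rule 1: no change — domzuhonepa
  rule 2 (unconditioned shift): domzuhonepa → zomzuhonepa
  rule 3 (h-loss): zomzuhonepa → zomzuonepa
  rule 4 (intervocalic voicing): zomzuonepa → zomzuoneba
  rule 5 (vowel merger): zomzuoneba → zomzuoniba
  ⇒ Raneke zomzuoniba

zomzuoniba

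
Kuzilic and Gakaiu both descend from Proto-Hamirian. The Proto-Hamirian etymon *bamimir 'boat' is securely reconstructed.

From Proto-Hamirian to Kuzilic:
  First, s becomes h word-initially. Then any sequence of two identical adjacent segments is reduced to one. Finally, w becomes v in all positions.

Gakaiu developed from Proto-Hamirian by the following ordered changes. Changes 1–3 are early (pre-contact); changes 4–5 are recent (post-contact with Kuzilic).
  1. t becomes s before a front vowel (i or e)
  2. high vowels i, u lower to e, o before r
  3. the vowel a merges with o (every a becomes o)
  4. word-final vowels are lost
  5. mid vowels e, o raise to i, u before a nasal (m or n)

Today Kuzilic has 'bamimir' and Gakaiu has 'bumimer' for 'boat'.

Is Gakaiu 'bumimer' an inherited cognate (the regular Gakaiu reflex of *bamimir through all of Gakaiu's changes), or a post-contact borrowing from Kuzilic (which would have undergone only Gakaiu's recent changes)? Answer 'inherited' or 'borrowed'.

inherited

If inherited, *bamimir would pass through all of Gakaiu's changes:
Gakaiu: *bamimir > bamimer > bomimer > bumimer  (by pre-rhotic lowering, vowel merger, pre-nasal raising)
If borrowed from Kuzilic 'bamimir' after the early changes, it would undergo only the recent ones:
  rule 4 (apocope): no change (bamimir)
  rule 5 (pre-nasal raising): no change (bamimir)
  ⇒ as a loan: bamimir
Gakaiu 'bumimer' matches the inherited outcome exactly, so it is an inherited cognate, not a loan.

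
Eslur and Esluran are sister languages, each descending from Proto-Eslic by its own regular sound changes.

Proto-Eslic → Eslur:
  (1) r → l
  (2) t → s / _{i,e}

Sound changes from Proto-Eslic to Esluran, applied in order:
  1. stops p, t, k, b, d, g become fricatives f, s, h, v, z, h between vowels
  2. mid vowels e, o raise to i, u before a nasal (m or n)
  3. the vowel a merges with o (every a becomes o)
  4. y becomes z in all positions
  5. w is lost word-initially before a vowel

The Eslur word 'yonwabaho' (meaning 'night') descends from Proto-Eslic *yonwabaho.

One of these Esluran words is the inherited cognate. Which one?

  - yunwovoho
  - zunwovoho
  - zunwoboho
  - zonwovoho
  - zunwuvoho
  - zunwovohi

zunwovoho

Esluran: *yonwabaho
  yonwabaho → yonwavaho   [intervocalic lenition]
  yonwavaho → yunwavaho   [pre-nasal raising]
  yunwavaho → yunwovoho   [vowel merger]
  yunwovoho → zunwovoho   [unconditioned shift]
  zunwovoho (rule 5 does not apply)
  giving Esluran zunwovoho.
The other candidates each miss or misapply at least one Esluran change.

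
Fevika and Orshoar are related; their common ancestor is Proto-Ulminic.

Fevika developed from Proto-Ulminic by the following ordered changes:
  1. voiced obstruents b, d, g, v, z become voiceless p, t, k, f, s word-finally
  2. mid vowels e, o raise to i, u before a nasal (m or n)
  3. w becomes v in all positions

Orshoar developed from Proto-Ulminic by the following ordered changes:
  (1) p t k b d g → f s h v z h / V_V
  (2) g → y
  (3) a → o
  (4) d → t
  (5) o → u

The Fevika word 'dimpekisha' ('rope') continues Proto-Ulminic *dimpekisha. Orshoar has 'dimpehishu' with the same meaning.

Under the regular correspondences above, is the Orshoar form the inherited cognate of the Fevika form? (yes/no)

no

Derive the expected Orshoar reflex of *dimpekisha:
Orshoar: *dimpekisha > dimpehisha > dimpehisho > timpehisho > timpehishu  (by intervocalic lenition, vowel merger, unconditioned shift, vowel merger)
The regular Orshoar reflex would be 'timpehishu', but the attested form is 'dimpehishu'. The correspondence is irregular, so they are not cognates (the Orshoar form has a different source).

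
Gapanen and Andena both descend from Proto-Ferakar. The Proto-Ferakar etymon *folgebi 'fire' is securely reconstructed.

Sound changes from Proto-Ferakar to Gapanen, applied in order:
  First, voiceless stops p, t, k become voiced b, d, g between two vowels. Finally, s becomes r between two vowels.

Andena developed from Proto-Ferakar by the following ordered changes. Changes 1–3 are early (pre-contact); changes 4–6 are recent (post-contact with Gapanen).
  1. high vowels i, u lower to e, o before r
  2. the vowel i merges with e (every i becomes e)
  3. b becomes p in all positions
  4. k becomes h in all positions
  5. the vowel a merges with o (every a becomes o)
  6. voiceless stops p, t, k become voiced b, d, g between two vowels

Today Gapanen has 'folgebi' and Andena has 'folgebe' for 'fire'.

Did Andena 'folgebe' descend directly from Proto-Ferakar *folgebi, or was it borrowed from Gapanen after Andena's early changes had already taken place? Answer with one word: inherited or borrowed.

inherited

If inherited, *folgebi would pass through all of Andena's changes:
Andena: start from *folgebi.
  rule 1: no change — folgebi
  rule 2 (vowel merger): folgebi → folgebe
  rule 3 (unconditioned shift): folgebe → folgepe
  rule 4: no change — folgepe
  rule 5: no change — folgepe
  rule 6 (intervocalic voicing): folgepe → folgebe
  ⇒ Andena folgebe
If borrowed from Gapanen 'folgebi' after the early changes, it would undergo only the recent ones:
  rule 4 (unconditioned shift): no change (folgebi)
  rule 5 (vowel merger): no change (folgebi)
  rule 6 (intervocalic voicing): no change (folgebi)
  ⇒ as a loan: folgebi
Andena 'folgebe' matches the inherited outcome exactly, so it is an inherited cognate, not a loan.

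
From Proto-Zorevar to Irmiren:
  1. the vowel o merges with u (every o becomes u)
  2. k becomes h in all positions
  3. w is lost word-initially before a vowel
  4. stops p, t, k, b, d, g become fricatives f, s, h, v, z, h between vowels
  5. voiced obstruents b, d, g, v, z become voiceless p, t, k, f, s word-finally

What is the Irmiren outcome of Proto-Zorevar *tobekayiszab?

Irmiren: *tobekayiszab > tubekayiszab > tubehayiszab > tuvehayiszab > tuvehayiszap  (by vowel merger, unconditioned shift, intervocalic lenition, final devoicing)

tuvehayiszap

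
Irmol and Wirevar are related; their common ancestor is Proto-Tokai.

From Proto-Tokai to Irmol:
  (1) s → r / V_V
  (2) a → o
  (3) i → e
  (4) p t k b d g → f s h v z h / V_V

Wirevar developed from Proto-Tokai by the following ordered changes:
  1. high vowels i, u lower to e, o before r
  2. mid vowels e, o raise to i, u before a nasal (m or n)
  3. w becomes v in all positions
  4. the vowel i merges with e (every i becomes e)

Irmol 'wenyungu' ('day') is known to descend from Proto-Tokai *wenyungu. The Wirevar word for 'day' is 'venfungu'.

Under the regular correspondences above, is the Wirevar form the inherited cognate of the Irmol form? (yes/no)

Derive the expected Wirevar reflex of *wenyungu:
Wirevar: *wenyungu
  wenyungu (rule 1 does not apply)
  wenyungu → winyungu   [pre-nasal raising]
  winyungu → vinyungu   [unconditioned shift]
  vinyungu → venyungu   [vowel merger]
  giving Wirevar venyungu.
The regular Wirevar reflex would be 'venyungu', but the attested form is 'venfungu'. The correspondence is irregular, so they are not cognates (the Wirevar form has a different source).

no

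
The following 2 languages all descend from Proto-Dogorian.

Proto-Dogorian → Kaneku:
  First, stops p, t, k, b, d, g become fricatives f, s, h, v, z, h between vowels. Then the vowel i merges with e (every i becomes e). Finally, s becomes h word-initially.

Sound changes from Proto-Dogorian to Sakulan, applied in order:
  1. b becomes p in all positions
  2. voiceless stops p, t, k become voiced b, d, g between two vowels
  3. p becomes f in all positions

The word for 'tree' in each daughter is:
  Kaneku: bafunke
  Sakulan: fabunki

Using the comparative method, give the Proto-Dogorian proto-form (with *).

Position 3: Kaneku has f, Sakulan has b. Taking the neighbouring segments as reconstructed: Kaneku f could go back to *p or *f; Sakulan b could go back to *p or *b — the one source consistent with every daughter is *p.
Position 1: Kaneku has b, Sakulan has f. Kaneku preserves b here (none of its changes turn any other segment into b), so the proto-segment is *b.
Continuing position by position gives *bapunki; check it forward:
Kaneku: *bapunki > bafunki > bafunke  (by intervocalic lenition, vowel merger)
Sakulan: *bapunki
  bapunki → papunki   [unconditioned shift]
  papunki → pabunki   [intervocalic voicing]
  pabunki → fabunki   [unconditioned shift]
  giving Sakulan fabunki.
*bapunki is the unique common source.

*bapunki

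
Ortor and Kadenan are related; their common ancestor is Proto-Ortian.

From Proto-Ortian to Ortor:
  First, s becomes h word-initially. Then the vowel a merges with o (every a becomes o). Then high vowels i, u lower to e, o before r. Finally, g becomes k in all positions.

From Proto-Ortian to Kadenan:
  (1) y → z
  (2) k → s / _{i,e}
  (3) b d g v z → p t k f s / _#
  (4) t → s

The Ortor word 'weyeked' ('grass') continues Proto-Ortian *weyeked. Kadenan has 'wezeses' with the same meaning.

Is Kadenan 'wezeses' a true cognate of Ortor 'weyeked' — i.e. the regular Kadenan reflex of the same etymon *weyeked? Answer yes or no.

Derive the expected Kadenan reflex of *weyeked:
Kadenan: *weyeked > wezeked > wezesed > wezeset > wezeses  (by unconditioned shift, palatalisation, final devoicing, unconditioned shift)
Kadenan 'wezeses' matches the regular reflex exactly, so the pair is cognate.

yes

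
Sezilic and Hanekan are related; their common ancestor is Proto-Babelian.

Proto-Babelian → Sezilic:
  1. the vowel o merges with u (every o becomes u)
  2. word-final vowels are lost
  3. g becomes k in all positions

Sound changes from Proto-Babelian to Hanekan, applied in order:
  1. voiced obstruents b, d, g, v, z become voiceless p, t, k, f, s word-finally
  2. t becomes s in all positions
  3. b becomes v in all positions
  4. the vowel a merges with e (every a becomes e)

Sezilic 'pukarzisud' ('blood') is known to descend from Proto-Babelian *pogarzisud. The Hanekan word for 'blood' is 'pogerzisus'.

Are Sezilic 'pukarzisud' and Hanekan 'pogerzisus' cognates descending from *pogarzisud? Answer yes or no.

yes

Derive the expected Hanekan reflex of *pogarzisud:
Hanekan: start from *pogarzisud.
  rule 1 (final devoicing): pogarzisud → pogarzisut
  rule 2 (unconditioned shift): pogarzisut → pogarzisus
  rule 3: no change — pogarzisus
  rule 4 (vowel merger): pogarzisus → pogerzisus
  ⇒ Hanekan pogerzisus
Hanekan 'pogerzisus' matches the regular reflex exactly, so the pair is cognate.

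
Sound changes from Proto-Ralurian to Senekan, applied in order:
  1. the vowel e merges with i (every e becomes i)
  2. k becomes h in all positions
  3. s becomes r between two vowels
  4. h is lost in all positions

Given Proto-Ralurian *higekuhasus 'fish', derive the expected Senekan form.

igiuarus

Senekan: *higekuhasus > higikuhasus > higihuhasus > higihuharus > igiuarus  (by vowel merger, unconditioned shift, rhotacism, h-loss)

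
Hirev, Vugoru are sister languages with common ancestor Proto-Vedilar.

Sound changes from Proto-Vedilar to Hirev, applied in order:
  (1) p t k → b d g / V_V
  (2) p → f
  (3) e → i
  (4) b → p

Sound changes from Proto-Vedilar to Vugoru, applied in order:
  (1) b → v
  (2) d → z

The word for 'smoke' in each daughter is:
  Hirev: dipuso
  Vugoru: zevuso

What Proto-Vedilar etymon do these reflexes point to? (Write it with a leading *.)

Position 3: Hirev has p, Vugoru has v. Taking the neighbouring segments as reconstructed: Hirev p could go back to *p or *b; Vugoru v could go back to *b or *v — the one source consistent with every daughter is *b.
Position 2: Hirev has i, Vugoru has e. Vugoru preserves e here (none of its changes turn any other segment into e), so the proto-segment is *e.
Position 1: Hirev has d, Vugoru has z. Taking the neighbouring segments as reconstructed: Hirev d can only go back to *d; Vugoru z could go back to *d or *z — the one source consistent with every daughter is *d.
The remaining positions agree across the daughters. Check the candidate against every language:
Hirev: start from *debuso.
  rule 1: no change — debuso
  rule 2: no change — debuso
  rule 3 (vowel merger): debuso → dibuso
  rule 4 (unconditioned shift): dibuso → dipuso
  ⇒ Hirev dipuso
Vugoru: start from *debuso.
  rule 1 (unconditioned shift): debuso → devuso
  rule 2 (unconditioned shift): devuso → zevuso
  ⇒ Vugoru zevuso
Only *debuso yields all of Hirev dipuso, Vugoru zevuso.

*debuso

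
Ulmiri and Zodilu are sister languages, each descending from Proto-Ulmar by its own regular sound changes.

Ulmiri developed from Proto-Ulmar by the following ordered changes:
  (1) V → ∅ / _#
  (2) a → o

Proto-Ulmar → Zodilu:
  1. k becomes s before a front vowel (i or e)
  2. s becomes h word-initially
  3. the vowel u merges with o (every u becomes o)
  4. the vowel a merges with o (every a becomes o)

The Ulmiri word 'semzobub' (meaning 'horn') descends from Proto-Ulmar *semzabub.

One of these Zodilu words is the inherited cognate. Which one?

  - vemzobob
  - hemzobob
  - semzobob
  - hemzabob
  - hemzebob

hemzobob

Zodilu: *semzabub > hemzabub > hemzabob > hemzobob  (by debuccalisation, vowel merger, vowel merger)
Among the options, 'hemzobob' alone shows every Zodilu change applied in order.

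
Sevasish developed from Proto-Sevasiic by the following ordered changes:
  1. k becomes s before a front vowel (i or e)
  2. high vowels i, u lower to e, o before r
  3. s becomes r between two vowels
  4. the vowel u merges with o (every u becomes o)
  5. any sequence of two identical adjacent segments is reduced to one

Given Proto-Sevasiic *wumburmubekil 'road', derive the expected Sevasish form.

wombormoberil

Sevasish: start from *wumburmubekil.
  rule 1 (palatalisation): wumburmubekil → wumburmubesil
  rule 2 (pre-rhotic lowering): wumburmubesil → wumbormubesil
  rule 3 (rhotacism): wumbormubesil → wumbormuberil
  rule 4 (vowel merger): wumbormuberil → wombormoberil
  rule 5: no change — wombormoberil
  ⇒ Sevasish wombormoberil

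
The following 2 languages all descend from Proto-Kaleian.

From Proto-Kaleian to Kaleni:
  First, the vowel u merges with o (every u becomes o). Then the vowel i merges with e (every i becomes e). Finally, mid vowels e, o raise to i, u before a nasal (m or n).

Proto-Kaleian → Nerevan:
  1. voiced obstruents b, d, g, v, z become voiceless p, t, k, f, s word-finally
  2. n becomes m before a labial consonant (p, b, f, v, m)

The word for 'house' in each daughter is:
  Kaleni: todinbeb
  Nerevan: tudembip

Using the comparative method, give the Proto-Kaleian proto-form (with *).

Position 2: Kaleni has o, Nerevan has u. Nerevan preserves u here (none of its changes turn any other segment into u), so the proto-segment is *u.
Position 4: Kaleni has i, Nerevan has e. Nerevan preserves e here (none of its changes turn any other segment into e), so the proto-segment is *e.
Position 7: Kaleni has e, Nerevan has i. Nerevan preserves i here (none of its changes turn any other segment into i), so the proto-segment is *i.
Continuing position by position gives *tudenbib; check it forward:
Kaleni: *tudenbib
  tudenbib → todenbib   [vowel merger]
  todenbib → todenbeb   [vowel merger]
  todenbeb → todinbeb   [pre-nasal raising]
  giving Kaleni todinbeb.
Nerevan: *tudenbib > tudenbip > tudembip  (by final devoicing, nasal place assimilation)
Only *tudenbib yields all of Kaleni todinbeb, Nerevan tudembip.

*tudenbib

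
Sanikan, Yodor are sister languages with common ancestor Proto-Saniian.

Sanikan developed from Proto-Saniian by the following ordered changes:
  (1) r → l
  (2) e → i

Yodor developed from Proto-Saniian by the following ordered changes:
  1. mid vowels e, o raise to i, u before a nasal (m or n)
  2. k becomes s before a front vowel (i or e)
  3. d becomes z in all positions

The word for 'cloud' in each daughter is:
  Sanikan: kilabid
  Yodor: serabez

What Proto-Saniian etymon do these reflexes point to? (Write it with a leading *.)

Position 3: Sanikan has l, Yodor has r. Yodor preserves r here (none of its changes turn any other segment into r), so the proto-segment is *r.
Position 2: Sanikan has i, Yodor has e. Yodor preserves e here (none of its changes turn any other segment into e), so the proto-segment is *e.
Position 6: Sanikan has i, Yodor has e. Yodor preserves e here (none of its changes turn any other segment into e), so the proto-segment is *e.
Verify the candidate proto-form against each daughter:
Sanikan: *kerabed
  kerabed → kelabed   [unconditioned shift]
  kelabed → kilabid   [vowel merger]
  giving Sanikan kilabid.
Yodor: *kerabed
  kerabed (rule 1 does not apply)
  kerabed → serabed   [palatalisation]
  serabed → serabez   [unconditioned shift]
  giving Yodor serabez.
No other proto-form is consistent with every reflex, so the reconstruction is *kerabed.

*kerabed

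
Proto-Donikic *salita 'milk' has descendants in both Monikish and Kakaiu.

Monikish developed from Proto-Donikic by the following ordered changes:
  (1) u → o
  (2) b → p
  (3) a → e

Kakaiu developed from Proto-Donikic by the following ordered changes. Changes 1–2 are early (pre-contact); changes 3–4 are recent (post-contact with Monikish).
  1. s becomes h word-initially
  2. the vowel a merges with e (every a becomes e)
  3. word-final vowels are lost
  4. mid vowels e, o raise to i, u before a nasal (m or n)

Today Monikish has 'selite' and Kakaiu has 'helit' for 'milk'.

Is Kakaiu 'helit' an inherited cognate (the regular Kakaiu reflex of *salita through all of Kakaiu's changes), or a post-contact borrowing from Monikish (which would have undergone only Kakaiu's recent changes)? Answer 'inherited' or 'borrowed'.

If inherited, *salita would pass through all of Kakaiu's changes:
Kakaiu: *salita
  salita → halita   [debuccalisation]
  halita → helite   [vowel merger]
  helite → helit   [apocope]
  helit (rule 4 does not apply)
  giving Kakaiu helit.
If borrowed from Monikish 'selite' after the early changes, it would undergo only the recent ones:
  rule 3 (apocope): selite → selit
  rule 4 (pre-nasal raising): no change (selit)
  ⇒ as a loan: selit
Kakaiu 'helit' matches the inherited outcome exactly, so it is an inherited cognate, not a loan.

inherited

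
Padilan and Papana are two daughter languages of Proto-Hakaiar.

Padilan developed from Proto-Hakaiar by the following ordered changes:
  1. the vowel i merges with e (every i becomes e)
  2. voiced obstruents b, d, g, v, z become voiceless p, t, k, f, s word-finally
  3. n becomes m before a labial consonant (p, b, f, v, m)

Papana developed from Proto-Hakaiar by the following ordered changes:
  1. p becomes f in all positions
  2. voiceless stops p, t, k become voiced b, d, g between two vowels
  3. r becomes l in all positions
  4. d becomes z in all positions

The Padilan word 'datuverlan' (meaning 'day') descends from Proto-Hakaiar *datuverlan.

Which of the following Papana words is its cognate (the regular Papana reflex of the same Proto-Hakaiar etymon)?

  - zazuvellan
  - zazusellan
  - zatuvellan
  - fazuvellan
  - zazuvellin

Papana: *datuverlan > daduverlan > daduvellan > zazuvellan  (by intervocalic voicing, unconditioned shift, unconditioned shift)
The other candidates each miss or misapply at least one Papana change.

zazuvellan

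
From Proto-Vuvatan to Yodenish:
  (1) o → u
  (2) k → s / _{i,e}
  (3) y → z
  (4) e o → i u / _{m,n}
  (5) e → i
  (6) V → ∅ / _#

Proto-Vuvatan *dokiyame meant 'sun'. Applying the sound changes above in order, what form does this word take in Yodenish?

dusizam

Yodenish: *dokiyame
  dokiyame → dukiyame   [vowel merger]
  dukiyame → dusiyame   [palatalisation]
  dusiyame → dusizame   [unconditioned shift]
  dusizame (rule 4 does not apply)
  dusizame → dusizami   [vowel merger]
  dusizami → dusizam   [apocope]
  giving Yodenish dusizam.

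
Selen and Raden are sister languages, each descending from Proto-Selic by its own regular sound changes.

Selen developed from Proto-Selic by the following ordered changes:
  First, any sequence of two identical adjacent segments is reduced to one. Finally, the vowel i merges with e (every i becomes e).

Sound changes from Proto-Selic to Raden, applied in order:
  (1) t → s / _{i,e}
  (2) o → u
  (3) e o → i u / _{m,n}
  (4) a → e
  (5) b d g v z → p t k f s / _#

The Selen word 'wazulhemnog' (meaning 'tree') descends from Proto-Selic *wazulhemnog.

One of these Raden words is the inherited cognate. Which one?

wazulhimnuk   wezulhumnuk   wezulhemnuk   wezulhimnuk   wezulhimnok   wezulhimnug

Raden: *wazulhemnog
  wazulhemnog (rule 1 does not apply)
  wazulhemnog → wazulhemnug   [vowel merger]
  wazulhemnug → wazulhimnug   [pre-nasal raising]
  wazulhimnug → wezulhimnug   [vowel merger]
  wezulhimnug → wezulhimnuk   [final devoicing]
  giving Raden wezulhimnuk.
Among the options, 'wezulhimnuk' alone shows every Raden change applied in order.

wezulhimnuk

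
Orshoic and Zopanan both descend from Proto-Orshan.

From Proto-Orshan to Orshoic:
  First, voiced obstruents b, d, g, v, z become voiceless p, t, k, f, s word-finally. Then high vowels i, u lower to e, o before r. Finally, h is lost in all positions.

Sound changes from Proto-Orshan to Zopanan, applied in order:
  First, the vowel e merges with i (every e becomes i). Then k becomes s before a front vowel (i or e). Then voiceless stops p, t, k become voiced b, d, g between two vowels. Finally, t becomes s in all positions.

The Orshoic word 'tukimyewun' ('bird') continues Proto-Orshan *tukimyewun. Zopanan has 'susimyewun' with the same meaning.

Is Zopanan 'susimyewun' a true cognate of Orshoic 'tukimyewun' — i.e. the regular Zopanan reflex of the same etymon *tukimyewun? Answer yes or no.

Derive the expected Zopanan reflex of *tukimyewun:
Zopanan: *tukimyewun > tukimyiwun > tusimyiwun > susimyiwun  (by vowel merger, palatalisation, unconditioned shift)
The regular Zopanan reflex would be 'susimyiwun', but the attested form is 'susimyewun'. The correspondence is irregular, so they are not cognates (the Zopanan form has a different source).

no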